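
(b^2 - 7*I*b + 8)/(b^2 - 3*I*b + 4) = (b - 8*I)/(b - 4*I)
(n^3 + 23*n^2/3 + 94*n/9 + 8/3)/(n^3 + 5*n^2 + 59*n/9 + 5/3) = (3*n^2 + 22*n + 24)/(3*n^2 + 14*n + 15)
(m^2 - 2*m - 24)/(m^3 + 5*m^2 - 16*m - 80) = (m - 6)/(m^2 + m - 20)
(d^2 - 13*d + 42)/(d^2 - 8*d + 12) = (d - 7)/(d - 2)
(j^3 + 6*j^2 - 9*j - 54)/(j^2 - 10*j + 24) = (j^3 + 6*j^2 - 9*j - 54)/(j^2 - 10*j + 24)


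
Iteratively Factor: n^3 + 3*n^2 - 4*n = (n + 4)*(n^2 - n) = (n - 1)*(n + 4)*(n)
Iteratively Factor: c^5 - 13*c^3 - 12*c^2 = (c)*(c^4 - 13*c^2 - 12*c) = c^2*(c^3 - 13*c - 12) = c^2*(c + 1)*(c^2 - c - 12) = c^2*(c - 4)*(c + 1)*(c + 3)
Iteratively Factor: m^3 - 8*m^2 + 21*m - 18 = (m - 2)*(m^2 - 6*m + 9) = (m - 3)*(m - 2)*(m - 3)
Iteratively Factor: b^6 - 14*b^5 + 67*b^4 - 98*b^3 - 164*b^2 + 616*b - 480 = (b - 4)*(b^5 - 10*b^4 + 27*b^3 + 10*b^2 - 124*b + 120) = (b - 4)*(b + 2)*(b^4 - 12*b^3 + 51*b^2 - 92*b + 60) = (b - 4)*(b - 3)*(b + 2)*(b^3 - 9*b^2 + 24*b - 20) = (b - 5)*(b - 4)*(b - 3)*(b + 2)*(b^2 - 4*b + 4) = (b - 5)*(b - 4)*(b - 3)*(b - 2)*(b + 2)*(b - 2)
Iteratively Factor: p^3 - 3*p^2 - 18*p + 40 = (p - 5)*(p^2 + 2*p - 8) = (p - 5)*(p + 4)*(p - 2)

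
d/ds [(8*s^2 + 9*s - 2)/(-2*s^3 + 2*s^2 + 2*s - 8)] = ((-16*s - 9)*(s^3 - s^2 - s + 4) - (-3*s^2 + 2*s + 1)*(8*s^2 + 9*s - 2))/(2*(s^3 - s^2 - s + 4)^2)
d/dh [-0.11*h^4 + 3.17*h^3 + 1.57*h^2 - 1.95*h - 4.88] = -0.44*h^3 + 9.51*h^2 + 3.14*h - 1.95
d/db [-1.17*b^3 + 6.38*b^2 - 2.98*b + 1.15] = -3.51*b^2 + 12.76*b - 2.98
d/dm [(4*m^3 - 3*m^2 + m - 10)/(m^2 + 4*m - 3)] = (4*m^4 + 32*m^3 - 49*m^2 + 38*m + 37)/(m^4 + 8*m^3 + 10*m^2 - 24*m + 9)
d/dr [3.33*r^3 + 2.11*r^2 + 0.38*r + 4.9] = 9.99*r^2 + 4.22*r + 0.38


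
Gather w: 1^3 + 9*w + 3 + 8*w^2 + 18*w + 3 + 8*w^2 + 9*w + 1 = 16*w^2 + 36*w + 8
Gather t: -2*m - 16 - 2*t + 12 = -2*m - 2*t - 4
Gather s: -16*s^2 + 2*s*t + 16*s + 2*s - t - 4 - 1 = -16*s^2 + s*(2*t + 18) - t - 5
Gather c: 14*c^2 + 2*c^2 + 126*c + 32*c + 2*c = 16*c^2 + 160*c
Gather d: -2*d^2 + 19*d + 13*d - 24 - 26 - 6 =-2*d^2 + 32*d - 56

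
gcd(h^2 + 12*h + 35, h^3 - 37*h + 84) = h + 7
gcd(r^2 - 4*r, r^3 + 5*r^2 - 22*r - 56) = r - 4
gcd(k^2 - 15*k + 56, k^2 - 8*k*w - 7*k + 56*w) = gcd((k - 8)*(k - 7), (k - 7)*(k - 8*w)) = k - 7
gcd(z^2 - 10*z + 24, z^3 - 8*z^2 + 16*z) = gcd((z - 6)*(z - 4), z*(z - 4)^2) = z - 4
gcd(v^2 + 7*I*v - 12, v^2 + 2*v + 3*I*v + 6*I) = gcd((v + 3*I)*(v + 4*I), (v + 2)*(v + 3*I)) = v + 3*I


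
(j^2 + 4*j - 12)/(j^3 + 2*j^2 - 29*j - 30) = (j - 2)/(j^2 - 4*j - 5)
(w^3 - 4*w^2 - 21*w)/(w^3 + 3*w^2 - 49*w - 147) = w/(w + 7)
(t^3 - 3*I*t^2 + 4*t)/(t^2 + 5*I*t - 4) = t*(t - 4*I)/(t + 4*I)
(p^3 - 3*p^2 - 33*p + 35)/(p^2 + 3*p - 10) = (p^2 - 8*p + 7)/(p - 2)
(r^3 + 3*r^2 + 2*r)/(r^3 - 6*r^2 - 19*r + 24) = r*(r^2 + 3*r + 2)/(r^3 - 6*r^2 - 19*r + 24)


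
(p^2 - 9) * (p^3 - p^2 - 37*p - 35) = p^5 - p^4 - 46*p^3 - 26*p^2 + 333*p + 315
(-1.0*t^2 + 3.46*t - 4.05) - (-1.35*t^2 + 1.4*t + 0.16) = 0.35*t^2 + 2.06*t - 4.21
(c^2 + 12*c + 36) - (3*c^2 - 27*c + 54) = -2*c^2 + 39*c - 18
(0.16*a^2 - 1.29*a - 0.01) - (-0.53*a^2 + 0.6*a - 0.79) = 0.69*a^2 - 1.89*a + 0.78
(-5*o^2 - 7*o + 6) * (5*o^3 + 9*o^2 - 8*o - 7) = -25*o^5 - 80*o^4 + 7*o^3 + 145*o^2 + o - 42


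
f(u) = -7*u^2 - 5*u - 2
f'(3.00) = -47.00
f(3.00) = -80.00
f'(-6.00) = 79.00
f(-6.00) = -224.00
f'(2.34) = -37.76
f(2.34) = -52.03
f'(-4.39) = 56.46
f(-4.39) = -114.95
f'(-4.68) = 60.52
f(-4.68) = -131.92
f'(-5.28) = 68.92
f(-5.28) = -170.75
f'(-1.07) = 9.98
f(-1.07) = -4.66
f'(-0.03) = -4.58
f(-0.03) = -1.86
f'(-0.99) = 8.86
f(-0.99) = -3.91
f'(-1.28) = 12.92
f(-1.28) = -7.07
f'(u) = -14*u - 5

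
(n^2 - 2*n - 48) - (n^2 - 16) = -2*n - 32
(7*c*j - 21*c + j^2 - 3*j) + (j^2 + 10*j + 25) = 7*c*j - 21*c + 2*j^2 + 7*j + 25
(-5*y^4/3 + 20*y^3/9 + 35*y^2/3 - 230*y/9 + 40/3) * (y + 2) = -5*y^5/3 - 10*y^4/9 + 145*y^3/9 - 20*y^2/9 - 340*y/9 + 80/3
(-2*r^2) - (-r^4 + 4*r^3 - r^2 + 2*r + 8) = r^4 - 4*r^3 - r^2 - 2*r - 8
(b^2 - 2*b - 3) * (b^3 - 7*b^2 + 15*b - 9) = b^5 - 9*b^4 + 26*b^3 - 18*b^2 - 27*b + 27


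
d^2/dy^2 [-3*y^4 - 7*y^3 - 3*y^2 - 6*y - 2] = -36*y^2 - 42*y - 6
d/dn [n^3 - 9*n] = 3*n^2 - 9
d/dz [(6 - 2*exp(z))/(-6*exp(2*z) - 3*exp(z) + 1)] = (-12*exp(2*z) + 72*exp(z) + 16)*exp(z)/(36*exp(4*z) + 36*exp(3*z) - 3*exp(2*z) - 6*exp(z) + 1)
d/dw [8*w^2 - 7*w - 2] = 16*w - 7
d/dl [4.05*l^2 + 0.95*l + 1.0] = 8.1*l + 0.95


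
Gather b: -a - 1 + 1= -a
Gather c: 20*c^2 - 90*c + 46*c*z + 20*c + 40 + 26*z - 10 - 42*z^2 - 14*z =20*c^2 + c*(46*z - 70) - 42*z^2 + 12*z + 30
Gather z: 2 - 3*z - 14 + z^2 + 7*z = z^2 + 4*z - 12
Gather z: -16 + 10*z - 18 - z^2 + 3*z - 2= -z^2 + 13*z - 36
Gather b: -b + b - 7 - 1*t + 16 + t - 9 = 0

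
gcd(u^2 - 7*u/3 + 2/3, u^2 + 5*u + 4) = 1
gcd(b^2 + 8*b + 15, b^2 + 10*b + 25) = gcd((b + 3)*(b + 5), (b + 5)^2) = b + 5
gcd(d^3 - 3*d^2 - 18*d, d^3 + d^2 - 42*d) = d^2 - 6*d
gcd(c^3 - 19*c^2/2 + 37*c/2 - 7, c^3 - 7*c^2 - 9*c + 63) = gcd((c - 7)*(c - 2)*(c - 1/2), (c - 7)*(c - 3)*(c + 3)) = c - 7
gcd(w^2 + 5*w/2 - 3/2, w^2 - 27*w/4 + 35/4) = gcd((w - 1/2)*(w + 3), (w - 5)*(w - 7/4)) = 1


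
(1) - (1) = 0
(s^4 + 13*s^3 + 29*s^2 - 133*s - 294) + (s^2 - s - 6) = s^4 + 13*s^3 + 30*s^2 - 134*s - 300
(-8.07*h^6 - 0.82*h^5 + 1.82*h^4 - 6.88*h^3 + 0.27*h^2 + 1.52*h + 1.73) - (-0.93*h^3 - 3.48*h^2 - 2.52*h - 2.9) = -8.07*h^6 - 0.82*h^5 + 1.82*h^4 - 5.95*h^3 + 3.75*h^2 + 4.04*h + 4.63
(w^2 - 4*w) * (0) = 0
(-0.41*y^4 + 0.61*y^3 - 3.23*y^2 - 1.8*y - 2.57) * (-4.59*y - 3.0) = 1.8819*y^5 - 1.5699*y^4 + 12.9957*y^3 + 17.952*y^2 + 17.1963*y + 7.71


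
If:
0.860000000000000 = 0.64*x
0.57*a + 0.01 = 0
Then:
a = -0.02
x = 1.34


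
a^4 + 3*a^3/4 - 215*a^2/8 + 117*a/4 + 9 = (a - 4)*(a - 3/2)*(a + 1/4)*(a + 6)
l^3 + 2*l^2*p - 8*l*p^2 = l*(l - 2*p)*(l + 4*p)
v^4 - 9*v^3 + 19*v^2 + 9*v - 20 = (v - 5)*(v - 4)*(v - 1)*(v + 1)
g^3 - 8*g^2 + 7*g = g*(g - 7)*(g - 1)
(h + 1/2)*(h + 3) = h^2 + 7*h/2 + 3/2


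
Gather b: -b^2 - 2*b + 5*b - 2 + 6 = -b^2 + 3*b + 4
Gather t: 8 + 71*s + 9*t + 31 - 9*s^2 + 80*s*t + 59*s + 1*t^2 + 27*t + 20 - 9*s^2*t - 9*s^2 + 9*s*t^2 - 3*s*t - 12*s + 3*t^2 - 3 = -18*s^2 + 118*s + t^2*(9*s + 4) + t*(-9*s^2 + 77*s + 36) + 56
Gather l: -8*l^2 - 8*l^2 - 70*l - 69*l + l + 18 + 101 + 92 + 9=-16*l^2 - 138*l + 220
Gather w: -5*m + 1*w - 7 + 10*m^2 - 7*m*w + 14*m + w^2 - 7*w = 10*m^2 + 9*m + w^2 + w*(-7*m - 6) - 7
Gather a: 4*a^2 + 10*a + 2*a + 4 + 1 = 4*a^2 + 12*a + 5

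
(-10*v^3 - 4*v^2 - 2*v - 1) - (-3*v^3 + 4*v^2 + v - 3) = -7*v^3 - 8*v^2 - 3*v + 2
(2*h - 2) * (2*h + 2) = 4*h^2 - 4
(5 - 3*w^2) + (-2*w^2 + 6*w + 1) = -5*w^2 + 6*w + 6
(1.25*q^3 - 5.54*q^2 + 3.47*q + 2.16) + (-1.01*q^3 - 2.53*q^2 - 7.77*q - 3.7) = 0.24*q^3 - 8.07*q^2 - 4.3*q - 1.54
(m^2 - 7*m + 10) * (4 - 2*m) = -2*m^3 + 18*m^2 - 48*m + 40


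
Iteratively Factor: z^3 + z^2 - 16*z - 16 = (z + 4)*(z^2 - 3*z - 4) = (z + 1)*(z + 4)*(z - 4)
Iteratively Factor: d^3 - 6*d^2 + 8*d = (d - 4)*(d^2 - 2*d) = (d - 4)*(d - 2)*(d)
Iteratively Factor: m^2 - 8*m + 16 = (m - 4)*(m - 4)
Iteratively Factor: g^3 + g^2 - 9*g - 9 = (g + 1)*(g^2 - 9) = (g - 3)*(g + 1)*(g + 3)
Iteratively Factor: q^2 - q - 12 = (q - 4)*(q + 3)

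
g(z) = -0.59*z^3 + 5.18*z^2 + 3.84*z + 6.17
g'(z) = -1.77*z^2 + 10.36*z + 3.84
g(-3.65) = 89.85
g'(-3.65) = -57.55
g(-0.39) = 5.50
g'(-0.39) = -0.47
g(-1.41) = 12.71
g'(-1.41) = -14.29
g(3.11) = 50.47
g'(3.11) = 18.94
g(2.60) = 40.80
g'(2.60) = 18.81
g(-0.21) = 5.60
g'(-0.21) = 1.59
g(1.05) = 15.23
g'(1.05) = 12.77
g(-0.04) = 6.02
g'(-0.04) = 3.42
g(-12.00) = 1725.53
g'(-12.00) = -375.36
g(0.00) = 6.17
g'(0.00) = 3.84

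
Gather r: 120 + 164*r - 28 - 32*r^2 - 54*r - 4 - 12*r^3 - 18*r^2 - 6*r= -12*r^3 - 50*r^2 + 104*r + 88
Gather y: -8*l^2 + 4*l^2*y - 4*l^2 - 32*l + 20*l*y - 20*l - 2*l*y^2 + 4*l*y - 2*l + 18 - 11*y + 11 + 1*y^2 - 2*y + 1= -12*l^2 - 54*l + y^2*(1 - 2*l) + y*(4*l^2 + 24*l - 13) + 30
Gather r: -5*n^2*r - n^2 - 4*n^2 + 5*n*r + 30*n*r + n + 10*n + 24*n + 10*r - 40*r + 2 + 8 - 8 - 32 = -5*n^2 + 35*n + r*(-5*n^2 + 35*n - 30) - 30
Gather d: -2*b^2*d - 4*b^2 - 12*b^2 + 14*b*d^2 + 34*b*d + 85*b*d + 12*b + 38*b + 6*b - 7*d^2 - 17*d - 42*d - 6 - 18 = -16*b^2 + 56*b + d^2*(14*b - 7) + d*(-2*b^2 + 119*b - 59) - 24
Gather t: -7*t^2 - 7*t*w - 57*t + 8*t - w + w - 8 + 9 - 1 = -7*t^2 + t*(-7*w - 49)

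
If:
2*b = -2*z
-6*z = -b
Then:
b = 0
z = 0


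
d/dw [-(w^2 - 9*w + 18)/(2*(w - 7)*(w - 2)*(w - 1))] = (w^4 - 18*w^3 + 121*w^2 - 332*w + 288)/(2*(w^6 - 20*w^5 + 146*w^4 - 488*w^3 + 809*w^2 - 644*w + 196))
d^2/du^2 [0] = 0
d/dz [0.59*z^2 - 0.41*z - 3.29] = 1.18*z - 0.41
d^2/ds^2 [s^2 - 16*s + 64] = 2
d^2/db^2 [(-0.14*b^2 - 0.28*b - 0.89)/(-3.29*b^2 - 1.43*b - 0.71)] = (-1.77635683940025e-15*b^4 + 4.74418*b^3 + 55.838538*b^2 + 21.198786*b - 0.9454)/(35.611289*b^6 + 46.435389*b^5 + 43.238496*b^4 + 22.966229*b^3 + 9.331104*b^2 + 2.162589*b + 0.357911)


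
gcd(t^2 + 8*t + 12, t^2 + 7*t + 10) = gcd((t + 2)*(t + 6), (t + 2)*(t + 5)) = t + 2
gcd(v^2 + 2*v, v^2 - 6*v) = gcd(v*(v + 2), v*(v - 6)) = v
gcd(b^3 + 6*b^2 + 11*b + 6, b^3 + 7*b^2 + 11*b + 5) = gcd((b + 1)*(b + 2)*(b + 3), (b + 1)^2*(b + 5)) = b + 1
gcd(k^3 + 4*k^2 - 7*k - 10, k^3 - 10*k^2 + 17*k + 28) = k + 1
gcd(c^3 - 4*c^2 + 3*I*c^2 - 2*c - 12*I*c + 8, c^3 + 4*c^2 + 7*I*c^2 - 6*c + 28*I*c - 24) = c + I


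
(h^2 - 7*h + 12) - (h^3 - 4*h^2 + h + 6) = -h^3 + 5*h^2 - 8*h + 6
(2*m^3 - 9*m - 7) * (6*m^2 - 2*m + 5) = 12*m^5 - 4*m^4 - 44*m^3 - 24*m^2 - 31*m - 35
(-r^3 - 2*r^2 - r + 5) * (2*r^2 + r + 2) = -2*r^5 - 5*r^4 - 6*r^3 + 5*r^2 + 3*r + 10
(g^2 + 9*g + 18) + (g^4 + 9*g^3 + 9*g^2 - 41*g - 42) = g^4 + 9*g^3 + 10*g^2 - 32*g - 24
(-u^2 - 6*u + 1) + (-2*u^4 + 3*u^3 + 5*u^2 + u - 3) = -2*u^4 + 3*u^3 + 4*u^2 - 5*u - 2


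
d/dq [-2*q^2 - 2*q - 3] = -4*q - 2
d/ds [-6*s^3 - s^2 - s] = -18*s^2 - 2*s - 1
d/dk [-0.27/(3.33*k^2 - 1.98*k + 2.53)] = (1.7982*k - 0.5346)/(3.33*k^2 - 1.98*k + 2.53)^2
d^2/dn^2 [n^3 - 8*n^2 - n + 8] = 6*n - 16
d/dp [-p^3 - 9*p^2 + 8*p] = -3*p^2 - 18*p + 8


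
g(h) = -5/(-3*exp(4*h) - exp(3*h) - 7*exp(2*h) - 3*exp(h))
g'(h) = -5*(12*exp(4*h) + 3*exp(3*h) + 14*exp(2*h) + 3*exp(h))/(-3*exp(4*h) - exp(3*h) - 7*exp(2*h) - 3*exp(h))^2 = 5*(-12*exp(3*h) - 3*exp(2*h) - 14*exp(h) - 3)*exp(-h)/(3*exp(3*h) + exp(2*h) + 7*exp(h) + 3)^2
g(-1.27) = 3.48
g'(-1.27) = -5.07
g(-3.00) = 29.97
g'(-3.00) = -33.14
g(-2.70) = 21.40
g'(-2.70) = -24.37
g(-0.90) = 1.98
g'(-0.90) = -3.18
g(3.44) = 0.00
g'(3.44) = -0.00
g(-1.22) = 3.24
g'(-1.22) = -4.77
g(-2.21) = 12.05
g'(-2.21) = -14.60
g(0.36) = 0.15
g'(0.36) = -0.39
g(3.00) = 0.00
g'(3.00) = 0.00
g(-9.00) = 13501.25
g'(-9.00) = -13505.14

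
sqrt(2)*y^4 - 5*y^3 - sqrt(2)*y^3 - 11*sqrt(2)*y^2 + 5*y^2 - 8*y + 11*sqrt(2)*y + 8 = (y - 1)*(y - 4*sqrt(2))*(y + sqrt(2))*(sqrt(2)*y + 1)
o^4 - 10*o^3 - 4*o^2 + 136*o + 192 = (o - 8)*(o - 6)*(o + 2)^2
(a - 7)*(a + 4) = a^2 - 3*a - 28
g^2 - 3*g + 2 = (g - 2)*(g - 1)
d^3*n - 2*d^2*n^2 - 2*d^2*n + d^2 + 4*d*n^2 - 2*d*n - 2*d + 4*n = (d - 2)*(d - 2*n)*(d*n + 1)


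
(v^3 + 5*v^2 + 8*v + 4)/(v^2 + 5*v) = (v^3 + 5*v^2 + 8*v + 4)/(v*(v + 5))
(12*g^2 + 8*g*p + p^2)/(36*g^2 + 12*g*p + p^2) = (2*g + p)/(6*g + p)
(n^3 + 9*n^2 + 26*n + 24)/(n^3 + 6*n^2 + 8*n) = (n + 3)/n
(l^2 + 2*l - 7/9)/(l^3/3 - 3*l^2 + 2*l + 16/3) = (9*l^2 + 18*l - 7)/(3*(l^3 - 9*l^2 + 6*l + 16))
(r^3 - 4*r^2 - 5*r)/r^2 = r - 4 - 5/r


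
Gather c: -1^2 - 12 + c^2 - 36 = c^2 - 49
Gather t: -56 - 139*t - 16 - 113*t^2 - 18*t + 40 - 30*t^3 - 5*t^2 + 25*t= -30*t^3 - 118*t^2 - 132*t - 32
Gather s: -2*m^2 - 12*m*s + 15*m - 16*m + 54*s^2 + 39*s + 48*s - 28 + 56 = -2*m^2 - m + 54*s^2 + s*(87 - 12*m) + 28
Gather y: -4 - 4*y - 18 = -4*y - 22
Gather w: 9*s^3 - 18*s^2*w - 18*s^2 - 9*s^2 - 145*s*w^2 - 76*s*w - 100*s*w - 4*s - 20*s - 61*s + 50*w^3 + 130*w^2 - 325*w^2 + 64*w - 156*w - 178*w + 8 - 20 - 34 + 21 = 9*s^3 - 27*s^2 - 85*s + 50*w^3 + w^2*(-145*s - 195) + w*(-18*s^2 - 176*s - 270) - 25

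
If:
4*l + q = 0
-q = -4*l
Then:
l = 0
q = 0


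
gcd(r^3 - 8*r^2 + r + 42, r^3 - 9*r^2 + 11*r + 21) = r^2 - 10*r + 21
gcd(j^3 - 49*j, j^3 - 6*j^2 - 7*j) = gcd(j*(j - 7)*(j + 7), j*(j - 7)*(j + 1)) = j^2 - 7*j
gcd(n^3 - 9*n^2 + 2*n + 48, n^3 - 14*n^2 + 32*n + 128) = n^2 - 6*n - 16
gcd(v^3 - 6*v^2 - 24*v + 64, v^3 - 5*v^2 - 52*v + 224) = v - 8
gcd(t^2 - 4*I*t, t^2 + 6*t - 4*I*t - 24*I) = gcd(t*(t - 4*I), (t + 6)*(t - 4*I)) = t - 4*I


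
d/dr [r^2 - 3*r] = 2*r - 3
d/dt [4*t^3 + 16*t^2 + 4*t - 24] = 12*t^2 + 32*t + 4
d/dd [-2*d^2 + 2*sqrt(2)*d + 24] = -4*d + 2*sqrt(2)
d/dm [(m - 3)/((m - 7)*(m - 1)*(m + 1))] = 2*(-m^3 + 8*m^2 - 21*m + 2)/(m^6 - 14*m^5 + 47*m^4 + 28*m^3 - 97*m^2 - 14*m + 49)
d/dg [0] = 0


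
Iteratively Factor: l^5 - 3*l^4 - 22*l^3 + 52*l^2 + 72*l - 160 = (l + 2)*(l^4 - 5*l^3 - 12*l^2 + 76*l - 80) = (l - 5)*(l + 2)*(l^3 - 12*l + 16) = (l - 5)*(l + 2)*(l + 4)*(l^2 - 4*l + 4) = (l - 5)*(l - 2)*(l + 2)*(l + 4)*(l - 2)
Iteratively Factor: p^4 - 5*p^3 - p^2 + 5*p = (p)*(p^3 - 5*p^2 - p + 5) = p*(p - 1)*(p^2 - 4*p - 5) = p*(p - 5)*(p - 1)*(p + 1)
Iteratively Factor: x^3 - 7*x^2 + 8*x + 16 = (x - 4)*(x^2 - 3*x - 4) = (x - 4)^2*(x + 1)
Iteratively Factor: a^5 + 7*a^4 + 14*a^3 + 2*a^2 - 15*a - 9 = (a + 3)*(a^4 + 4*a^3 + 2*a^2 - 4*a - 3) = (a + 3)^2*(a^3 + a^2 - a - 1) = (a - 1)*(a + 3)^2*(a^2 + 2*a + 1) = (a - 1)*(a + 1)*(a + 3)^2*(a + 1)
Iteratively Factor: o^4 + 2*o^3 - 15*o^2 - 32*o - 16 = (o + 4)*(o^3 - 2*o^2 - 7*o - 4) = (o + 1)*(o + 4)*(o^2 - 3*o - 4) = (o + 1)^2*(o + 4)*(o - 4)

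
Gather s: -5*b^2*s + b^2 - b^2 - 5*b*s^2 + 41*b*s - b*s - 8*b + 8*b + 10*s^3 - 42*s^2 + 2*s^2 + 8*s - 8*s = 10*s^3 + s^2*(-5*b - 40) + s*(-5*b^2 + 40*b)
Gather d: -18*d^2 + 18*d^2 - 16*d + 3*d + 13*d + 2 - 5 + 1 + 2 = 0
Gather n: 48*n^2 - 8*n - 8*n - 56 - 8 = 48*n^2 - 16*n - 64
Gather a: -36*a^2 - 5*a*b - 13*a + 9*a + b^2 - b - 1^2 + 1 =-36*a^2 + a*(-5*b - 4) + b^2 - b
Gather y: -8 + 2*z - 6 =2*z - 14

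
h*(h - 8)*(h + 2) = h^3 - 6*h^2 - 16*h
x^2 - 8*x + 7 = (x - 7)*(x - 1)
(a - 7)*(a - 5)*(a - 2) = a^3 - 14*a^2 + 59*a - 70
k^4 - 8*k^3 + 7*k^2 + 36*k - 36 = (k - 6)*(k - 3)*(k - 1)*(k + 2)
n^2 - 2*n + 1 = (n - 1)^2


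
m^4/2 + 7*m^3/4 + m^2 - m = m*(m/2 + 1)*(m - 1/2)*(m + 2)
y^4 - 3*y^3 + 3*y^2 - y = y*(y - 1)^3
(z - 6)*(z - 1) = z^2 - 7*z + 6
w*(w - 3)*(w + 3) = w^3 - 9*w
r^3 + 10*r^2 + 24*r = r*(r + 4)*(r + 6)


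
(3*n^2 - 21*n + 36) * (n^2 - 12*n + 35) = 3*n^4 - 57*n^3 + 393*n^2 - 1167*n + 1260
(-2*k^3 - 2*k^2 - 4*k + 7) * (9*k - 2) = -18*k^4 - 14*k^3 - 32*k^2 + 71*k - 14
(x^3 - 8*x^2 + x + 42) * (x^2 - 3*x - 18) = x^5 - 11*x^4 + 7*x^3 + 183*x^2 - 144*x - 756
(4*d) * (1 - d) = -4*d^2 + 4*d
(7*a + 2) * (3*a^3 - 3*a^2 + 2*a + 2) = 21*a^4 - 15*a^3 + 8*a^2 + 18*a + 4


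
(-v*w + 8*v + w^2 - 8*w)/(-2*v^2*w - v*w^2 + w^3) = (v*w - 8*v - w^2 + 8*w)/(w*(2*v^2 + v*w - w^2))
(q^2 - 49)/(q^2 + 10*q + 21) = (q - 7)/(q + 3)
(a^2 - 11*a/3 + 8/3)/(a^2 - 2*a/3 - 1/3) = (3*a - 8)/(3*a + 1)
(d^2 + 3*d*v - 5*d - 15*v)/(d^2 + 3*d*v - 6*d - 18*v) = (d - 5)/(d - 6)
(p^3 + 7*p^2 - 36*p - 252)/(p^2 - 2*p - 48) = (p^2 + p - 42)/(p - 8)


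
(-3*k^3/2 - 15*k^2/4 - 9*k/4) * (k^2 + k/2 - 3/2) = -3*k^5/2 - 9*k^4/2 - 15*k^3/8 + 9*k^2/2 + 27*k/8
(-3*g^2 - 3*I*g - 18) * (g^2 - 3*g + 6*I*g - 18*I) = -3*g^4 + 9*g^3 - 21*I*g^3 + 63*I*g^2 - 108*I*g + 324*I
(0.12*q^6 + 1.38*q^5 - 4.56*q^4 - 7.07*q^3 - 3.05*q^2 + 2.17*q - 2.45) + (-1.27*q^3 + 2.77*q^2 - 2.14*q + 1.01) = 0.12*q^6 + 1.38*q^5 - 4.56*q^4 - 8.34*q^3 - 0.28*q^2 + 0.0299999999999998*q - 1.44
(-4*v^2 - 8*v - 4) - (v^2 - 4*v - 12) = -5*v^2 - 4*v + 8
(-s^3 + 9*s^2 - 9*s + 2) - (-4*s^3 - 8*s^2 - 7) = 3*s^3 + 17*s^2 - 9*s + 9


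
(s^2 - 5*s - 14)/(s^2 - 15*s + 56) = (s + 2)/(s - 8)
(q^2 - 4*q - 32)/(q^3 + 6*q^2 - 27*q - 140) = (q - 8)/(q^2 + 2*q - 35)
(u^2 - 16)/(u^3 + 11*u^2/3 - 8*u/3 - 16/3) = 3*(u - 4)/(3*u^2 - u - 4)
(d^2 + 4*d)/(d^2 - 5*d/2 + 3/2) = 2*d*(d + 4)/(2*d^2 - 5*d + 3)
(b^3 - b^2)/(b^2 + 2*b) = b*(b - 1)/(b + 2)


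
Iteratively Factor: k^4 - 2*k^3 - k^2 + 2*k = (k - 1)*(k^3 - k^2 - 2*k) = k*(k - 1)*(k^2 - k - 2) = k*(k - 1)*(k + 1)*(k - 2)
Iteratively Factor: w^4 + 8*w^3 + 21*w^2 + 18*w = (w + 2)*(w^3 + 6*w^2 + 9*w) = w*(w + 2)*(w^2 + 6*w + 9) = w*(w + 2)*(w + 3)*(w + 3)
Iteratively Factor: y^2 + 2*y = (y)*(y + 2)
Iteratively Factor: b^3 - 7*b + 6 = (b + 3)*(b^2 - 3*b + 2) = (b - 2)*(b + 3)*(b - 1)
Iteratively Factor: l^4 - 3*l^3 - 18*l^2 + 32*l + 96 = (l - 4)*(l^3 + l^2 - 14*l - 24) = (l - 4)*(l + 3)*(l^2 - 2*l - 8) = (l - 4)*(l + 2)*(l + 3)*(l - 4)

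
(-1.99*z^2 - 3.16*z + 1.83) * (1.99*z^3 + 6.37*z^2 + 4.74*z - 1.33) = -3.9601*z^5 - 18.9647*z^4 - 25.9201*z^3 - 0.674600000000001*z^2 + 12.877*z - 2.4339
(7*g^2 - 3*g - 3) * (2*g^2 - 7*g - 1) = 14*g^4 - 55*g^3 + 8*g^2 + 24*g + 3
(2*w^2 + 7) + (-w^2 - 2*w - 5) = w^2 - 2*w + 2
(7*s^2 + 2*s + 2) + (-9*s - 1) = 7*s^2 - 7*s + 1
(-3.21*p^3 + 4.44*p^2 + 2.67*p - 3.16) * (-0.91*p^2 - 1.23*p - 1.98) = 2.9211*p^5 - 0.0921000000000012*p^4 - 1.5351*p^3 - 9.1997*p^2 - 1.3998*p + 6.2568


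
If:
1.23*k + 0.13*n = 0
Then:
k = -0.105691056910569*n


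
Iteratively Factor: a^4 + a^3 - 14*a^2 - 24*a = (a + 2)*(a^3 - a^2 - 12*a) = (a - 4)*(a + 2)*(a^2 + 3*a) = (a - 4)*(a + 2)*(a + 3)*(a)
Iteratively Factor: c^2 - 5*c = (c - 5)*(c)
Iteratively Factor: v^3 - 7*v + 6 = (v + 3)*(v^2 - 3*v + 2) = (v - 1)*(v + 3)*(v - 2)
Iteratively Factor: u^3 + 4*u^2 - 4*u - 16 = (u + 4)*(u^2 - 4) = (u + 2)*(u + 4)*(u - 2)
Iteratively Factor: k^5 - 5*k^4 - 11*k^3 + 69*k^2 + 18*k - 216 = (k + 2)*(k^4 - 7*k^3 + 3*k^2 + 63*k - 108) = (k - 3)*(k + 2)*(k^3 - 4*k^2 - 9*k + 36) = (k - 4)*(k - 3)*(k + 2)*(k^2 - 9) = (k - 4)*(k - 3)^2*(k + 2)*(k + 3)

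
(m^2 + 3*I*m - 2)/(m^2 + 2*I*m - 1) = (m + 2*I)/(m + I)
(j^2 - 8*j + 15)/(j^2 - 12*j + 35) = (j - 3)/(j - 7)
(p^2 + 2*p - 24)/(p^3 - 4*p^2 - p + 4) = (p + 6)/(p^2 - 1)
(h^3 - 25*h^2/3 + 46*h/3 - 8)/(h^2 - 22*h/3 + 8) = h - 1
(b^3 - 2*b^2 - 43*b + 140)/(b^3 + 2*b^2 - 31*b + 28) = (b - 5)/(b - 1)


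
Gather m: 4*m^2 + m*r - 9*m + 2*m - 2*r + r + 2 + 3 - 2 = 4*m^2 + m*(r - 7) - r + 3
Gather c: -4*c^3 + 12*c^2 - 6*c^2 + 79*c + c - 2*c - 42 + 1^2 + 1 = -4*c^3 + 6*c^2 + 78*c - 40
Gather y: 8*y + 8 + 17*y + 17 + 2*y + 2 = 27*y + 27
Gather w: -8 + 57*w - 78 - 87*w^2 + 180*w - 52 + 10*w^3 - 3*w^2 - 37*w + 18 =10*w^3 - 90*w^2 + 200*w - 120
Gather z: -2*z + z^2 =z^2 - 2*z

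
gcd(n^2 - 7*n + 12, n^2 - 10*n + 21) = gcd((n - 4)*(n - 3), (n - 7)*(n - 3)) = n - 3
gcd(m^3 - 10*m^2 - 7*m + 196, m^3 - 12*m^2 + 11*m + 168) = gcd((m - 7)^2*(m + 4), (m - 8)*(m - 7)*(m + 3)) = m - 7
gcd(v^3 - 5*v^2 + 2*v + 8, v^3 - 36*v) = 1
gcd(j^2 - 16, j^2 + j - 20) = j - 4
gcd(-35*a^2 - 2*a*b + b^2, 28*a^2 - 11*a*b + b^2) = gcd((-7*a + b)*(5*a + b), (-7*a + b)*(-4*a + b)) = 7*a - b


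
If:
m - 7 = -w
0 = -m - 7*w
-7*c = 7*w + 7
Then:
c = 1/6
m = 49/6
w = -7/6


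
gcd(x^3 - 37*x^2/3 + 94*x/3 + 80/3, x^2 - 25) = x - 5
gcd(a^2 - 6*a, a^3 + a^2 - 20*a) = a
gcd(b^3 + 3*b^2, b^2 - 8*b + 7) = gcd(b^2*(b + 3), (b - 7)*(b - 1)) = 1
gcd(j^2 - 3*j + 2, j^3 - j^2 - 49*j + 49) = j - 1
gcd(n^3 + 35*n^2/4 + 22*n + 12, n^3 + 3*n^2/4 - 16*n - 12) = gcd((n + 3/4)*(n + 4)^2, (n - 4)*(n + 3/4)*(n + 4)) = n^2 + 19*n/4 + 3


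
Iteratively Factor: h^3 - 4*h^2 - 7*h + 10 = (h + 2)*(h^2 - 6*h + 5) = (h - 1)*(h + 2)*(h - 5)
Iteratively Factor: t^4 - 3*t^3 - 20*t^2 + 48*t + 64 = (t + 1)*(t^3 - 4*t^2 - 16*t + 64) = (t - 4)*(t + 1)*(t^2 - 16) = (t - 4)*(t + 1)*(t + 4)*(t - 4)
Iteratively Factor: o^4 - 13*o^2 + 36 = (o + 3)*(o^3 - 3*o^2 - 4*o + 12) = (o - 2)*(o + 3)*(o^2 - o - 6) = (o - 3)*(o - 2)*(o + 3)*(o + 2)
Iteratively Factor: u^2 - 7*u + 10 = (u - 5)*(u - 2)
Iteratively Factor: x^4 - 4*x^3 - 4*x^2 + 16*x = (x + 2)*(x^3 - 6*x^2 + 8*x) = (x - 2)*(x + 2)*(x^2 - 4*x) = (x - 4)*(x - 2)*(x + 2)*(x)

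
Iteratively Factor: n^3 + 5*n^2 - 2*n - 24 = (n + 4)*(n^2 + n - 6) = (n - 2)*(n + 4)*(n + 3)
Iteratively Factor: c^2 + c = (c)*(c + 1)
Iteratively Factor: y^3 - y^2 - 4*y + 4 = (y - 1)*(y^2 - 4) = (y - 1)*(y + 2)*(y - 2)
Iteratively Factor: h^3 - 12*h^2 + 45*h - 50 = (h - 5)*(h^2 - 7*h + 10) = (h - 5)*(h - 2)*(h - 5)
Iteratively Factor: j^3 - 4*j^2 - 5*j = (j - 5)*(j^2 + j) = j*(j - 5)*(j + 1)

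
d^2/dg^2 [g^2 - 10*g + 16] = 2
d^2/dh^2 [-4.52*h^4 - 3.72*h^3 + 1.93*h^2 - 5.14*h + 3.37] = -54.24*h^2 - 22.32*h + 3.86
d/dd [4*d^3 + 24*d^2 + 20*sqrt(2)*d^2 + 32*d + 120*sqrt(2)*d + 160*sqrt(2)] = 12*d^2 + 48*d + 40*sqrt(2)*d + 32 + 120*sqrt(2)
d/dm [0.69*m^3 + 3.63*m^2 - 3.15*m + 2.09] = 2.07*m^2 + 7.26*m - 3.15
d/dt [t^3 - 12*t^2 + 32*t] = 3*t^2 - 24*t + 32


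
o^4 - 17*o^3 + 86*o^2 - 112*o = o*(o - 8)*(o - 7)*(o - 2)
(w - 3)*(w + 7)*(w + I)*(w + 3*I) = w^4 + 4*w^3 + 4*I*w^3 - 24*w^2 + 16*I*w^2 - 12*w - 84*I*w + 63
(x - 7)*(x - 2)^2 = x^3 - 11*x^2 + 32*x - 28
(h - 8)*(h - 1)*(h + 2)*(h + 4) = h^4 - 3*h^3 - 38*h^2 - 24*h + 64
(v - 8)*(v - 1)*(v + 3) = v^3 - 6*v^2 - 19*v + 24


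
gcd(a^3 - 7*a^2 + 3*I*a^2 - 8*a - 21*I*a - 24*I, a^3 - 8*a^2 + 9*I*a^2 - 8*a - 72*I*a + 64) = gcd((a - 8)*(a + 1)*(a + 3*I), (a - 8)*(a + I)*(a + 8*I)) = a - 8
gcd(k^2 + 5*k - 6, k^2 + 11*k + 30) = k + 6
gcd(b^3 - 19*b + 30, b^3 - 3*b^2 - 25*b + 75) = b^2 + 2*b - 15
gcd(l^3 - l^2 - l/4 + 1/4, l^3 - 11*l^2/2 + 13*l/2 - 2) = l^2 - 3*l/2 + 1/2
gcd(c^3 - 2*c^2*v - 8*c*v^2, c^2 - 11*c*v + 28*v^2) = -c + 4*v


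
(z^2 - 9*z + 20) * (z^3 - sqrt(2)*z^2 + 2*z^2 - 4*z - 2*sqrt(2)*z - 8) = z^5 - 7*z^4 - sqrt(2)*z^4 - 2*z^3 + 7*sqrt(2)*z^3 - 2*sqrt(2)*z^2 + 68*z^2 - 40*sqrt(2)*z - 8*z - 160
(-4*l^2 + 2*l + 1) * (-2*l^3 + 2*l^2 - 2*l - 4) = 8*l^5 - 12*l^4 + 10*l^3 + 14*l^2 - 10*l - 4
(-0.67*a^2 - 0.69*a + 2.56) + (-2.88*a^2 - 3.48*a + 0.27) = -3.55*a^2 - 4.17*a + 2.83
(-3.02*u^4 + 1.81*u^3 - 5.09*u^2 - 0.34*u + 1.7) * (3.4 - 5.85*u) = 17.667*u^5 - 20.8565*u^4 + 35.9305*u^3 - 15.317*u^2 - 11.101*u + 5.78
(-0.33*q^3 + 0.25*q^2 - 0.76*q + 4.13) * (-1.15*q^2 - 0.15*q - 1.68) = 0.3795*q^5 - 0.238*q^4 + 1.3909*q^3 - 5.0555*q^2 + 0.6573*q - 6.9384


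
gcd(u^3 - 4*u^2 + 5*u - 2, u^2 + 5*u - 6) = u - 1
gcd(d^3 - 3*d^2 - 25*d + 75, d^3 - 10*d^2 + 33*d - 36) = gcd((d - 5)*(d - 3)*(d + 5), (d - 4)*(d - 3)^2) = d - 3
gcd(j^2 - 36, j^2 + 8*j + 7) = 1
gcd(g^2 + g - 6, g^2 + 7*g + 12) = g + 3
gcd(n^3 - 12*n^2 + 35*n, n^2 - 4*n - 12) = 1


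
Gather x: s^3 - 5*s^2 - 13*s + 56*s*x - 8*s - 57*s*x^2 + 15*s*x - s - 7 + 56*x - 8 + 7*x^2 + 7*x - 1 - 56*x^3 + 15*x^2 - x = s^3 - 5*s^2 - 22*s - 56*x^3 + x^2*(22 - 57*s) + x*(71*s + 62) - 16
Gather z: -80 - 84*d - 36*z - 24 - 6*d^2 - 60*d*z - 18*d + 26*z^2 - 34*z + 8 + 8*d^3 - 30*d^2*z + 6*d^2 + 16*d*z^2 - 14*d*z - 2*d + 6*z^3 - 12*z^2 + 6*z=8*d^3 - 104*d + 6*z^3 + z^2*(16*d + 14) + z*(-30*d^2 - 74*d - 64) - 96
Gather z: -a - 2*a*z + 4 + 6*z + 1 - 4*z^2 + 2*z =-a - 4*z^2 + z*(8 - 2*a) + 5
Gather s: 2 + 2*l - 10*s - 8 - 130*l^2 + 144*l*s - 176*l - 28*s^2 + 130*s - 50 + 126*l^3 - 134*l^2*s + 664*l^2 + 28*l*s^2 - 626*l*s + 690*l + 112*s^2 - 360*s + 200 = 126*l^3 + 534*l^2 + 516*l + s^2*(28*l + 84) + s*(-134*l^2 - 482*l - 240) + 144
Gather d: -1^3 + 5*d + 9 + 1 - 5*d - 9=0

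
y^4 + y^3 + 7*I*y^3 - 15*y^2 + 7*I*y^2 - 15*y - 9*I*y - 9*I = (y + 1)*(y + I)*(y + 3*I)^2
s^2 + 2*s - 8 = (s - 2)*(s + 4)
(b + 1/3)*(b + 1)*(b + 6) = b^3 + 22*b^2/3 + 25*b/3 + 2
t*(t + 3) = t^2 + 3*t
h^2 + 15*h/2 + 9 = (h + 3/2)*(h + 6)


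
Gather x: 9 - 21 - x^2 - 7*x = -x^2 - 7*x - 12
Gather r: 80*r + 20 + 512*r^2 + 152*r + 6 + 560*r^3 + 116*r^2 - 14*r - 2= 560*r^3 + 628*r^2 + 218*r + 24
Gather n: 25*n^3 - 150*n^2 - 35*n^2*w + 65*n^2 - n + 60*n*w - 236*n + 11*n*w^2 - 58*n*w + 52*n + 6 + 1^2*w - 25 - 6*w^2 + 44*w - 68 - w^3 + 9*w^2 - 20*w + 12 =25*n^3 + n^2*(-35*w - 85) + n*(11*w^2 + 2*w - 185) - w^3 + 3*w^2 + 25*w - 75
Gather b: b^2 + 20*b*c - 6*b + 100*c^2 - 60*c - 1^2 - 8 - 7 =b^2 + b*(20*c - 6) + 100*c^2 - 60*c - 16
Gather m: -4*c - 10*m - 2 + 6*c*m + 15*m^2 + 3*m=-4*c + 15*m^2 + m*(6*c - 7) - 2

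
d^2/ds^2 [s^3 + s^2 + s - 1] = 6*s + 2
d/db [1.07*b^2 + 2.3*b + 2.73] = 2.14*b + 2.3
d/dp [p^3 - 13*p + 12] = 3*p^2 - 13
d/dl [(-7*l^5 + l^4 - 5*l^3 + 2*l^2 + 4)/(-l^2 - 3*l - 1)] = (21*l^6 + 82*l^5 + 31*l^4 + 26*l^3 + 9*l^2 + 4*l + 12)/(l^4 + 6*l^3 + 11*l^2 + 6*l + 1)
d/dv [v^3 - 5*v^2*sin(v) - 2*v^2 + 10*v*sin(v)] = -5*v^2*cos(v) + 3*v^2 + 10*sqrt(2)*v*cos(v + pi/4) - 4*v + 10*sin(v)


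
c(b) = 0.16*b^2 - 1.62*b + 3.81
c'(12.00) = 2.22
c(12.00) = 7.41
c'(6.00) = 0.30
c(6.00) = -0.15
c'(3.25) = -0.58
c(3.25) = 0.23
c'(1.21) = -1.23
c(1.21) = 2.08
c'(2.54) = -0.81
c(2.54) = 0.73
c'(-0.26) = -1.70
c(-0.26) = 4.24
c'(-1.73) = -2.17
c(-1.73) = 7.09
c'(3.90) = -0.37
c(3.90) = -0.07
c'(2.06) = -0.96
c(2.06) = 1.15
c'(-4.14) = -2.94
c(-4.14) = 13.26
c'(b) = 0.32*b - 1.62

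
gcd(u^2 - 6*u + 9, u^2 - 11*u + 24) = u - 3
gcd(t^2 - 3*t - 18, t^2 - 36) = t - 6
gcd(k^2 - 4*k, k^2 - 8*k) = k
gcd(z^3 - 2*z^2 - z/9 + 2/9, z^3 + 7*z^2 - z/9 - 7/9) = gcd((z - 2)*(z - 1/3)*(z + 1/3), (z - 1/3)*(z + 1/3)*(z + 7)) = z^2 - 1/9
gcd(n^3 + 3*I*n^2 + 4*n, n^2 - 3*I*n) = n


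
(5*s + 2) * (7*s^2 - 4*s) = 35*s^3 - 6*s^2 - 8*s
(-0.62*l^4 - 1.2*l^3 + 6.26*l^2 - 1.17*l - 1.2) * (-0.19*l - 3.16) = 0.1178*l^5 + 2.1872*l^4 + 2.6026*l^3 - 19.5593*l^2 + 3.9252*l + 3.792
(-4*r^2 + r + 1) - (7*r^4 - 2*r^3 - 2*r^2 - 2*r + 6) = -7*r^4 + 2*r^3 - 2*r^2 + 3*r - 5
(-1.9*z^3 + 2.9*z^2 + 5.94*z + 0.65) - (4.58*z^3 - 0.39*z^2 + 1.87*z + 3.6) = -6.48*z^3 + 3.29*z^2 + 4.07*z - 2.95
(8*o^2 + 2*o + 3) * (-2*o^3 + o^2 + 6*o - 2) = -16*o^5 + 4*o^4 + 44*o^3 - o^2 + 14*o - 6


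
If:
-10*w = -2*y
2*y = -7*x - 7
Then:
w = y/5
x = -2*y/7 - 1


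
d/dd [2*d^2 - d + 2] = 4*d - 1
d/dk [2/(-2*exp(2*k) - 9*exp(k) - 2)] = (8*exp(k) + 18)*exp(k)/(2*exp(2*k) + 9*exp(k) + 2)^2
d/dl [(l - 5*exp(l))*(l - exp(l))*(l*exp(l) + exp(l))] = ((1 - exp(l))*(l + 1)*(l - 5*exp(l)) - (l + 1)*(l - exp(l))*(5*exp(l) - 1) + (l + 2)*(l - 5*exp(l))*(l - exp(l)))*exp(l)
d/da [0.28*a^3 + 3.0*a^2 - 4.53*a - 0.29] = 0.84*a^2 + 6.0*a - 4.53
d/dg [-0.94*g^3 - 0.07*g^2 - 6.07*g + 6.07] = -2.82*g^2 - 0.14*g - 6.07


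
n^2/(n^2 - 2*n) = n/(n - 2)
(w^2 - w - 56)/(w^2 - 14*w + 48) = (w + 7)/(w - 6)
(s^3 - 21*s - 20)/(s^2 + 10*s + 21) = (s^3 - 21*s - 20)/(s^2 + 10*s + 21)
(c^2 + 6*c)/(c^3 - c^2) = (c + 6)/(c*(c - 1))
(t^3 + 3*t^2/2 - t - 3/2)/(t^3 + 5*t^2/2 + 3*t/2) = (t - 1)/t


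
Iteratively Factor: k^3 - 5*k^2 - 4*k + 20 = (k - 2)*(k^2 - 3*k - 10) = (k - 5)*(k - 2)*(k + 2)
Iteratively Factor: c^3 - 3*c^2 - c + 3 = (c - 1)*(c^2 - 2*c - 3) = (c - 1)*(c + 1)*(c - 3)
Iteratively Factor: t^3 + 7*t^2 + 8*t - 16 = (t + 4)*(t^2 + 3*t - 4) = (t + 4)^2*(t - 1)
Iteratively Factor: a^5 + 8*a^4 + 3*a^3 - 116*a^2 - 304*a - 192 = (a + 3)*(a^4 + 5*a^3 - 12*a^2 - 80*a - 64) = (a + 3)*(a + 4)*(a^3 + a^2 - 16*a - 16) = (a + 1)*(a + 3)*(a + 4)*(a^2 - 16) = (a + 1)*(a + 3)*(a + 4)^2*(a - 4)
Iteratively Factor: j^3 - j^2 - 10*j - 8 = (j + 1)*(j^2 - 2*j - 8) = (j - 4)*(j + 1)*(j + 2)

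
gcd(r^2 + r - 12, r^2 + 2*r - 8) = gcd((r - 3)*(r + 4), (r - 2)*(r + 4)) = r + 4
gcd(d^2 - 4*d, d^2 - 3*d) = d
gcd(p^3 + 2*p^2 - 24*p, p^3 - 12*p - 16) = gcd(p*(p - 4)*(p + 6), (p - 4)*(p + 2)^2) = p - 4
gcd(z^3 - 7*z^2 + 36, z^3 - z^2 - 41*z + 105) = z - 3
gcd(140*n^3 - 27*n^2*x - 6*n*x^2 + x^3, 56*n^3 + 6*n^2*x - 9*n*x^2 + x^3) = 28*n^2 - 11*n*x + x^2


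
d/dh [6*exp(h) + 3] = 6*exp(h)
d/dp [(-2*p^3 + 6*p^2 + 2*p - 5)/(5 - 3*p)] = (12*p^3 - 48*p^2 + 60*p - 5)/(9*p^2 - 30*p + 25)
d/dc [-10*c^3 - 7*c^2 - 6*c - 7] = -30*c^2 - 14*c - 6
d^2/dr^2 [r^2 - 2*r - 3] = 2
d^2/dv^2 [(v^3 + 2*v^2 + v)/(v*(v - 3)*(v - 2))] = 2*(7*v^3 - 15*v^2 - 51*v + 115)/(v^6 - 15*v^5 + 93*v^4 - 305*v^3 + 558*v^2 - 540*v + 216)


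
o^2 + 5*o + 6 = (o + 2)*(o + 3)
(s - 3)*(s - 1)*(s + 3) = s^3 - s^2 - 9*s + 9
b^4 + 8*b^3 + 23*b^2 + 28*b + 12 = (b + 1)*(b + 2)^2*(b + 3)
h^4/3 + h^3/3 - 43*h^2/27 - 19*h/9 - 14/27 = (h/3 + 1/3)*(h - 7/3)*(h + 1/3)*(h + 2)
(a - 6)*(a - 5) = a^2 - 11*a + 30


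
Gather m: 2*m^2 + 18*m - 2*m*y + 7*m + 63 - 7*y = 2*m^2 + m*(25 - 2*y) - 7*y + 63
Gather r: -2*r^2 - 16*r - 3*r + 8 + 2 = -2*r^2 - 19*r + 10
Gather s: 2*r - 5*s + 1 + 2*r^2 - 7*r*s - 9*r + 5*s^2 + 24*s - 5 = 2*r^2 - 7*r + 5*s^2 + s*(19 - 7*r) - 4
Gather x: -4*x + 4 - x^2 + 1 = -x^2 - 4*x + 5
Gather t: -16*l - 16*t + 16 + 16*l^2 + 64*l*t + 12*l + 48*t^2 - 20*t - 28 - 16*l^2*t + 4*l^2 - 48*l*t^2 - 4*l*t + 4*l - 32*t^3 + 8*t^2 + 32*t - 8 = 20*l^2 - 32*t^3 + t^2*(56 - 48*l) + t*(-16*l^2 + 60*l - 4) - 20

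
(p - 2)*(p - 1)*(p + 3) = p^3 - 7*p + 6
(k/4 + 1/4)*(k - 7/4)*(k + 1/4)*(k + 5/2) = k^4/4 + k^3/2 - 51*k^2/64 - 169*k/128 - 35/128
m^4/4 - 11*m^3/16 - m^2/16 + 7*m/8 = m*(m/4 + 1/4)*(m - 2)*(m - 7/4)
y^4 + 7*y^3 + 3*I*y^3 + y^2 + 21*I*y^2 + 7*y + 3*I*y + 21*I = (y + 7)*(y - I)*(y + I)*(y + 3*I)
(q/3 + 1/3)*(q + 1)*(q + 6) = q^3/3 + 8*q^2/3 + 13*q/3 + 2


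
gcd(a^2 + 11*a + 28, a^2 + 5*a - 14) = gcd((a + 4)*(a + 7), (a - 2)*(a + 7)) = a + 7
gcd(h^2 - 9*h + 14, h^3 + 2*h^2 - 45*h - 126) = h - 7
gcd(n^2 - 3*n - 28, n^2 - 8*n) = 1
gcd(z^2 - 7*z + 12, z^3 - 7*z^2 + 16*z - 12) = z - 3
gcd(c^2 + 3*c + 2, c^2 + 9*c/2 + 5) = c + 2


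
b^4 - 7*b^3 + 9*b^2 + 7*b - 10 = (b - 5)*(b - 2)*(b - 1)*(b + 1)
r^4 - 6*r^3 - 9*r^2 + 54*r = r*(r - 6)*(r - 3)*(r + 3)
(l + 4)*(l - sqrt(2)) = l^2 - sqrt(2)*l + 4*l - 4*sqrt(2)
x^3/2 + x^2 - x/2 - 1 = (x/2 + 1)*(x - 1)*(x + 1)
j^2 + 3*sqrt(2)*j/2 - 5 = (j - sqrt(2))*(j + 5*sqrt(2)/2)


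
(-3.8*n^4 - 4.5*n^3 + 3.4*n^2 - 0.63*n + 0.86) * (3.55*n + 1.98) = -13.49*n^5 - 23.499*n^4 + 3.16*n^3 + 4.4955*n^2 + 1.8056*n + 1.7028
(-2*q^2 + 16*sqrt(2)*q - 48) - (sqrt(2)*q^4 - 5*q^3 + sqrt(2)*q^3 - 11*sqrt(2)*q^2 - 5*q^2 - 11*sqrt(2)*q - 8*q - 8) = -sqrt(2)*q^4 - sqrt(2)*q^3 + 5*q^3 + 3*q^2 + 11*sqrt(2)*q^2 + 8*q + 27*sqrt(2)*q - 40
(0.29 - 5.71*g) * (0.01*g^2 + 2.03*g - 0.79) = -0.0571*g^3 - 11.5884*g^2 + 5.0996*g - 0.2291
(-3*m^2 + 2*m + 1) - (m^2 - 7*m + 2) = -4*m^2 + 9*m - 1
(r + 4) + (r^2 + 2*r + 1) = r^2 + 3*r + 5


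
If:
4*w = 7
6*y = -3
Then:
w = 7/4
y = -1/2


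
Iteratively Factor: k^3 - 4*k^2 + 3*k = (k - 3)*(k^2 - k) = k*(k - 3)*(k - 1)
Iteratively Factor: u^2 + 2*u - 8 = (u + 4)*(u - 2)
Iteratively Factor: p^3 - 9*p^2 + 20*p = (p - 4)*(p^2 - 5*p) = p*(p - 4)*(p - 5)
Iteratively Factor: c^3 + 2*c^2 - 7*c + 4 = (c - 1)*(c^2 + 3*c - 4) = (c - 1)*(c + 4)*(c - 1)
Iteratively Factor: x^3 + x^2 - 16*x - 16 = (x + 1)*(x^2 - 16) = (x + 1)*(x + 4)*(x - 4)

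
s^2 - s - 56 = (s - 8)*(s + 7)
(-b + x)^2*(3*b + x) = 3*b^3 - 5*b^2*x + b*x^2 + x^3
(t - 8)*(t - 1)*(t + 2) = t^3 - 7*t^2 - 10*t + 16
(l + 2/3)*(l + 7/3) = l^2 + 3*l + 14/9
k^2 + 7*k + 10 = (k + 2)*(k + 5)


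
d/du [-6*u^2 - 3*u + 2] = -12*u - 3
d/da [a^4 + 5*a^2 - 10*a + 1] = 4*a^3 + 10*a - 10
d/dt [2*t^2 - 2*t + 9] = 4*t - 2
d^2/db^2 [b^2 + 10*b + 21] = 2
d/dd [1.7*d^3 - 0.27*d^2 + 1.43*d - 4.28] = 5.1*d^2 - 0.54*d + 1.43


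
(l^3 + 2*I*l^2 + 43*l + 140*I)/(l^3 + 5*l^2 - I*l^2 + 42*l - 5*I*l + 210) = (l^2 + 9*I*l - 20)/(l^2 + l*(5 + 6*I) + 30*I)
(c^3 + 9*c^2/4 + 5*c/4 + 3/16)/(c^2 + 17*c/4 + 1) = (c^2 + 2*c + 3/4)/(c + 4)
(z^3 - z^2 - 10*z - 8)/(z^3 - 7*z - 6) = (z - 4)/(z - 3)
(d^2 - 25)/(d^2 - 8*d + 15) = (d + 5)/(d - 3)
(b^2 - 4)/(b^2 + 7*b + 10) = (b - 2)/(b + 5)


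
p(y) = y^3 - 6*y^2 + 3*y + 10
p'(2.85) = -6.83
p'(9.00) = 138.00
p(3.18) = -8.98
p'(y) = 3*y^2 - 12*y + 3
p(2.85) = -7.04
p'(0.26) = 0.08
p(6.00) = 28.00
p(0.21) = 10.37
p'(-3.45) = 80.11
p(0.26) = 10.39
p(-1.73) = -18.33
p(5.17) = 3.33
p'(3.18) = -4.82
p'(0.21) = 0.61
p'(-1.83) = 35.01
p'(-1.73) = 32.74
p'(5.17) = 21.15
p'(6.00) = 39.00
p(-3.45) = -112.83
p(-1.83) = -21.71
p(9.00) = 280.00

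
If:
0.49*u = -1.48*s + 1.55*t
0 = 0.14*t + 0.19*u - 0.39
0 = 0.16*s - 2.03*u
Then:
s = 2.56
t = 2.51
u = 0.20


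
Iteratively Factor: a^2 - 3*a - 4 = (a - 4)*(a + 1)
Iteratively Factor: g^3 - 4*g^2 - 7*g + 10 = (g - 1)*(g^2 - 3*g - 10) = (g - 5)*(g - 1)*(g + 2)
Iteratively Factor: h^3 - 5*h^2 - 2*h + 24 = (h + 2)*(h^2 - 7*h + 12) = (h - 3)*(h + 2)*(h - 4)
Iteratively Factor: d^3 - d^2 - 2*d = (d - 2)*(d^2 + d) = (d - 2)*(d + 1)*(d)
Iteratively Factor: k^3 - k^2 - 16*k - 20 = (k - 5)*(k^2 + 4*k + 4) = (k - 5)*(k + 2)*(k + 2)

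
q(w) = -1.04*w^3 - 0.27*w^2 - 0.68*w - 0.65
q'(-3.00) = -27.14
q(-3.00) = 27.04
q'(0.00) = -0.68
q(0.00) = -0.65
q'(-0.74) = -1.99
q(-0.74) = 0.13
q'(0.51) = -1.77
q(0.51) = -1.20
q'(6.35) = -129.92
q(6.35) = -282.14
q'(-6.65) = -135.06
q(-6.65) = 297.77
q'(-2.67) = -21.48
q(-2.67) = 19.04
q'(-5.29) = -85.13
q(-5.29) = 149.35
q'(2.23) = -17.40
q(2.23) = -15.04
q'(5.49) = -97.68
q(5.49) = -184.61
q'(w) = -3.12*w^2 - 0.54*w - 0.68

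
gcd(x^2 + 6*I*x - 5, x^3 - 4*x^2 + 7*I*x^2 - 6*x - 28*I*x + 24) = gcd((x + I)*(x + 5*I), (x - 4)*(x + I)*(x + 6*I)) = x + I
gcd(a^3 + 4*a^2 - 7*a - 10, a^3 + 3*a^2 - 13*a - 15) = a^2 + 6*a + 5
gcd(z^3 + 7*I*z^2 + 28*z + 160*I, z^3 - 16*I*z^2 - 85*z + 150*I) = z - 5*I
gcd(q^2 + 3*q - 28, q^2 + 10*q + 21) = q + 7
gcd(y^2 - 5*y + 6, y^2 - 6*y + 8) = y - 2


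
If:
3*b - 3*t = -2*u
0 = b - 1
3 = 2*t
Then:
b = 1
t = 3/2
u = 3/4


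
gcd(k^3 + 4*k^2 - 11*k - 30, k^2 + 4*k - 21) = k - 3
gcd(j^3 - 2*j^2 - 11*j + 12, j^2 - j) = j - 1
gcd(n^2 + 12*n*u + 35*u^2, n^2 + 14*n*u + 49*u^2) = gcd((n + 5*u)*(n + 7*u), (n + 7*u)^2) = n + 7*u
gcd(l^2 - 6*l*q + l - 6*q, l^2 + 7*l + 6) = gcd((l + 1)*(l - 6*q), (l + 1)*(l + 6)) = l + 1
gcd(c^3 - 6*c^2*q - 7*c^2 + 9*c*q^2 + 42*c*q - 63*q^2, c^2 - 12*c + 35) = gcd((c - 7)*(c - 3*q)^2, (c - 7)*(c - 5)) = c - 7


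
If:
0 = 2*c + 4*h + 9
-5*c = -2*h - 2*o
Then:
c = o/3 - 3/4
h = -o/6 - 15/8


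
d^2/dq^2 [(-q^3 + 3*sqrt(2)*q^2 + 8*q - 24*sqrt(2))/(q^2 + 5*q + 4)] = 2*(-15*sqrt(2)*q^3 - 13*q^3 - 108*sqrt(2)*q^2 - 60*q^2 - 360*sqrt(2)*q - 144*q - 456*sqrt(2) - 160)/(q^6 + 15*q^5 + 87*q^4 + 245*q^3 + 348*q^2 + 240*q + 64)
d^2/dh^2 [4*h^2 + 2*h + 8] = 8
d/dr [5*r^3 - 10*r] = 15*r^2 - 10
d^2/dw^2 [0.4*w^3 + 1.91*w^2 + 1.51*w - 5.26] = 2.4*w + 3.82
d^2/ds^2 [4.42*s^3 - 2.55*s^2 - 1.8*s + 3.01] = 26.52*s - 5.1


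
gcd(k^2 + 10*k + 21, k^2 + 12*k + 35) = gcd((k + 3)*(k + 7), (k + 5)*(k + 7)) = k + 7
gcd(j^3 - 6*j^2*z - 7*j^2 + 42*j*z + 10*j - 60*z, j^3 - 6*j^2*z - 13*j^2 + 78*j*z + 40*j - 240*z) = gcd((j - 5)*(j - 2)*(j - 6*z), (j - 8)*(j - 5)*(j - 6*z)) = -j^2 + 6*j*z + 5*j - 30*z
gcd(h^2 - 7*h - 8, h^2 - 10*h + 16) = h - 8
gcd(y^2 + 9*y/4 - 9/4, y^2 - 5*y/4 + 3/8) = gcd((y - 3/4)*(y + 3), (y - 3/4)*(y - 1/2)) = y - 3/4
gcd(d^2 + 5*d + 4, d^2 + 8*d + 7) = d + 1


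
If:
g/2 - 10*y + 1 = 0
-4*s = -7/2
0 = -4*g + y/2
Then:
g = 2/159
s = 7/8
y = 16/159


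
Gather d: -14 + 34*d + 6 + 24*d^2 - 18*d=24*d^2 + 16*d - 8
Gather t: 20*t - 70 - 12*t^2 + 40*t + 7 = -12*t^2 + 60*t - 63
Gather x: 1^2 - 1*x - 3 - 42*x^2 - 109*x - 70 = -42*x^2 - 110*x - 72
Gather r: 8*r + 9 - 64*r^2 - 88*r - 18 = -64*r^2 - 80*r - 9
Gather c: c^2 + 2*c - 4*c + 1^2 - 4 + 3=c^2 - 2*c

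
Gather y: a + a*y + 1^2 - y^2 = a*y + a - y^2 + 1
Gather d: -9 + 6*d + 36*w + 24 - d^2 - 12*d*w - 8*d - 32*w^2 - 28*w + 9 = -d^2 + d*(-12*w - 2) - 32*w^2 + 8*w + 24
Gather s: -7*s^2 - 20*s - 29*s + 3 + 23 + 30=-7*s^2 - 49*s + 56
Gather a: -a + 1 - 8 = -a - 7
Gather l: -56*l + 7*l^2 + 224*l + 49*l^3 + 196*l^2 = 49*l^3 + 203*l^2 + 168*l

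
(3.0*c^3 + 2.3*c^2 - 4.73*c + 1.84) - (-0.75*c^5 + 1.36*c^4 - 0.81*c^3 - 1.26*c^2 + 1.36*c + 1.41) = 0.75*c^5 - 1.36*c^4 + 3.81*c^3 + 3.56*c^2 - 6.09*c + 0.43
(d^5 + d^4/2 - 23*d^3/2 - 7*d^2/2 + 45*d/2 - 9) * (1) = d^5 + d^4/2 - 23*d^3/2 - 7*d^2/2 + 45*d/2 - 9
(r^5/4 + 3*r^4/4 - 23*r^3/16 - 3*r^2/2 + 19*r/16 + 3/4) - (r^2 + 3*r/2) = r^5/4 + 3*r^4/4 - 23*r^3/16 - 5*r^2/2 - 5*r/16 + 3/4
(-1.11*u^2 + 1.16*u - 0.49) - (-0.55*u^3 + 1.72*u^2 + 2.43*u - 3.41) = 0.55*u^3 - 2.83*u^2 - 1.27*u + 2.92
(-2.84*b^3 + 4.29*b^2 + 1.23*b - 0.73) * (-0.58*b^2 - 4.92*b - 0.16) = 1.6472*b^5 + 11.4846*b^4 - 21.3658*b^3 - 6.3146*b^2 + 3.3948*b + 0.1168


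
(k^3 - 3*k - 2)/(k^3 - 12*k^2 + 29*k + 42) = (k^2 - k - 2)/(k^2 - 13*k + 42)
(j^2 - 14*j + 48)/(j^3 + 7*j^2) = (j^2 - 14*j + 48)/(j^2*(j + 7))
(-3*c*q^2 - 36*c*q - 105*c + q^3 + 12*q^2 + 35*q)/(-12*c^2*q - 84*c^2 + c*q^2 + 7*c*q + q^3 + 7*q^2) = (q + 5)/(4*c + q)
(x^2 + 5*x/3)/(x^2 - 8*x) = (x + 5/3)/(x - 8)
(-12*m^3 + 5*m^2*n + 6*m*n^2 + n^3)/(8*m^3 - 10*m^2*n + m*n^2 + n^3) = (-3*m - n)/(2*m - n)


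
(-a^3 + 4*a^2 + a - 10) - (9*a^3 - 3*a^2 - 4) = -10*a^3 + 7*a^2 + a - 6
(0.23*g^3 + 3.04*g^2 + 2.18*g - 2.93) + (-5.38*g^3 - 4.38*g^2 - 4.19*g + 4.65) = -5.15*g^3 - 1.34*g^2 - 2.01*g + 1.72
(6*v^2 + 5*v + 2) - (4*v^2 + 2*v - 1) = 2*v^2 + 3*v + 3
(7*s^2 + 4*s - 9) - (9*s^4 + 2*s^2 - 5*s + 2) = -9*s^4 + 5*s^2 + 9*s - 11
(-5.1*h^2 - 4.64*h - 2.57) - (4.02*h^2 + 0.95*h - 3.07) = -9.12*h^2 - 5.59*h + 0.5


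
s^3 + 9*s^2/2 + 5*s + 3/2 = (s + 1/2)*(s + 1)*(s + 3)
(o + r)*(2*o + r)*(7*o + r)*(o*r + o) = 14*o^4*r + 14*o^4 + 23*o^3*r^2 + 23*o^3*r + 10*o^2*r^3 + 10*o^2*r^2 + o*r^4 + o*r^3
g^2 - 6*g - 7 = (g - 7)*(g + 1)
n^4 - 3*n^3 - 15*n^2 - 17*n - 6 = (n - 6)*(n + 1)^3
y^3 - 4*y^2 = y^2*(y - 4)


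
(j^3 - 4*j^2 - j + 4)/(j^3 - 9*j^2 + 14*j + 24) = (j - 1)/(j - 6)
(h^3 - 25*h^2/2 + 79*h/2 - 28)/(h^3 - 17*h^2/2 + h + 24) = (2*h^2 - 9*h + 7)/(2*h^2 - h - 6)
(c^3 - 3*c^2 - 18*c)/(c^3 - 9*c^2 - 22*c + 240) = c*(c + 3)/(c^2 - 3*c - 40)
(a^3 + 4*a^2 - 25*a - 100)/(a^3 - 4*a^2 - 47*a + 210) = (a^2 + 9*a + 20)/(a^2 + a - 42)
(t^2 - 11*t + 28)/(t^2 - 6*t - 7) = (t - 4)/(t + 1)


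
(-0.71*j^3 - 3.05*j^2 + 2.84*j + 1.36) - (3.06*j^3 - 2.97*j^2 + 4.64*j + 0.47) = -3.77*j^3 - 0.0799999999999996*j^2 - 1.8*j + 0.89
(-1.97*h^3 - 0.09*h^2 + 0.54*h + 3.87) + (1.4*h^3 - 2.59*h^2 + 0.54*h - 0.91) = -0.57*h^3 - 2.68*h^2 + 1.08*h + 2.96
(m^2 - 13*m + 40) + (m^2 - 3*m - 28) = 2*m^2 - 16*m + 12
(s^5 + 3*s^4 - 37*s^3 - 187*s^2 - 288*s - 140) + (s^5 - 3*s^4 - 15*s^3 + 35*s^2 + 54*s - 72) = 2*s^5 - 52*s^3 - 152*s^2 - 234*s - 212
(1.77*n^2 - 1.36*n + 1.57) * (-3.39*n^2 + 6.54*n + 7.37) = -6.0003*n^4 + 16.1862*n^3 - 1.1718*n^2 + 0.2446*n + 11.5709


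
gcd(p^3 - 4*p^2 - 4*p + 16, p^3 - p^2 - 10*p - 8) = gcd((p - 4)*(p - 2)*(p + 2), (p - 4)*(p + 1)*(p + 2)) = p^2 - 2*p - 8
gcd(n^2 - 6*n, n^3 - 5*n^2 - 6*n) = n^2 - 6*n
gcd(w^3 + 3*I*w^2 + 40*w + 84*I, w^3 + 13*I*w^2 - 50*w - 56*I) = w^2 + 9*I*w - 14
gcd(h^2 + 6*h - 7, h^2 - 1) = h - 1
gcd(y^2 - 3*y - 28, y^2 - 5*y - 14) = y - 7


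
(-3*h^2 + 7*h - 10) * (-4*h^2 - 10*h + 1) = 12*h^4 + 2*h^3 - 33*h^2 + 107*h - 10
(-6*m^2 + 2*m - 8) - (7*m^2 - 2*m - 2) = -13*m^2 + 4*m - 6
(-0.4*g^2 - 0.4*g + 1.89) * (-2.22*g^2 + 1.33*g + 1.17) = 0.888*g^4 + 0.356*g^3 - 5.1958*g^2 + 2.0457*g + 2.2113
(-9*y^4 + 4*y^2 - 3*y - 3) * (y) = -9*y^5 + 4*y^3 - 3*y^2 - 3*y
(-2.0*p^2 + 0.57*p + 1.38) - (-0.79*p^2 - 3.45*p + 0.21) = -1.21*p^2 + 4.02*p + 1.17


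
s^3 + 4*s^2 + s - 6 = (s - 1)*(s + 2)*(s + 3)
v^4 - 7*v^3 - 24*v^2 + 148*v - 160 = (v - 8)*(v - 2)^2*(v + 5)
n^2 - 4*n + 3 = (n - 3)*(n - 1)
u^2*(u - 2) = u^3 - 2*u^2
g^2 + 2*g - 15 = (g - 3)*(g + 5)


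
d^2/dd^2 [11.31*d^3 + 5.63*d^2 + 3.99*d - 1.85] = 67.86*d + 11.26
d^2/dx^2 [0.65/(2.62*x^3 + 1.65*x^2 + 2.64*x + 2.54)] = (-(10.218*x + 2.145)*(2.62*x^3 + 1.65*x^2 + 2.64*x + 2.54) + 0.65*(7.86*x^2 + 3.3*x + 2.64)*(15.72*x^2 + 6.6*x + 5.28))/(2.62*x^3 + 1.65*x^2 + 2.64*x + 2.54)^3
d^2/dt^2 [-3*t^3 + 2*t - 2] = -18*t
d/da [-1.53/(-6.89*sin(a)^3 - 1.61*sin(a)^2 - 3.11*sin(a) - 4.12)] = (-4.9266*sin(a) + 15.81255*cos(2*a) - 20.57085)*cos(a)/(6.89*sin(a)^3 + 1.61*sin(a)^2 + 3.11*sin(a) + 4.12)^2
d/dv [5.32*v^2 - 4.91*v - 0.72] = 10.64*v - 4.91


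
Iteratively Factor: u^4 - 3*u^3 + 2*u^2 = (u - 1)*(u^3 - 2*u^2) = u*(u - 1)*(u^2 - 2*u) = u*(u - 2)*(u - 1)*(u)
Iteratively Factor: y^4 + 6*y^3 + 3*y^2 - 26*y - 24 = (y + 1)*(y^3 + 5*y^2 - 2*y - 24) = (y - 2)*(y + 1)*(y^2 + 7*y + 12) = (y - 2)*(y + 1)*(y + 4)*(y + 3)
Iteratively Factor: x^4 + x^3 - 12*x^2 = (x + 4)*(x^3 - 3*x^2) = x*(x + 4)*(x^2 - 3*x) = x^2*(x + 4)*(x - 3)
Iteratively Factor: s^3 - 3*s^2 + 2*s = (s - 1)*(s^2 - 2*s) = (s - 2)*(s - 1)*(s)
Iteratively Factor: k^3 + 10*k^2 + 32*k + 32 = (k + 2)*(k^2 + 8*k + 16) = (k + 2)*(k + 4)*(k + 4)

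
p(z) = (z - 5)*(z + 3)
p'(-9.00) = -20.00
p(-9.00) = 84.00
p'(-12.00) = -26.00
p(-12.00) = 153.00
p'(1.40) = 0.80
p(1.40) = -15.84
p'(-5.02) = -12.04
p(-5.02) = 20.24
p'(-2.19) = -6.38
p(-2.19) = -5.82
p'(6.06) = 10.12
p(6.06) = 9.60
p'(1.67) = 1.34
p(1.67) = -15.55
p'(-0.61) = -3.22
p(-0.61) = -13.41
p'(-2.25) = -6.50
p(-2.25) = -5.44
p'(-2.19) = -6.38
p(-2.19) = -5.82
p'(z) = 2*z - 2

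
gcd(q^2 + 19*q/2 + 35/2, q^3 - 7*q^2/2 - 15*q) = q + 5/2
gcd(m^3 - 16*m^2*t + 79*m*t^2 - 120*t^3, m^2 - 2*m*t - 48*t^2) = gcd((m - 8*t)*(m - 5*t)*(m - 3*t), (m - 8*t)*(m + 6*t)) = -m + 8*t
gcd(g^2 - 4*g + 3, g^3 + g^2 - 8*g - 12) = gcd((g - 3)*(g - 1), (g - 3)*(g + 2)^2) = g - 3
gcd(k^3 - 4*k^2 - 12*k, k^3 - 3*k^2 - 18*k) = k^2 - 6*k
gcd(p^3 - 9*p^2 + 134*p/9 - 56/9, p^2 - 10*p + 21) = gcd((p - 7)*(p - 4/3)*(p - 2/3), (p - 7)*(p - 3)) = p - 7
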